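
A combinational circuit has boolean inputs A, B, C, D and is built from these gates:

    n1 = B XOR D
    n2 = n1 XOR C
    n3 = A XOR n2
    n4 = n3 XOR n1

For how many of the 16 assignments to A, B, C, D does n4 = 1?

8

n4 = n3 XOR n1 must be 1, so n3 and n1 differ.
Enumerating the 16 input combinations, 8 give n4 = 1 and 8 give n4 = 0.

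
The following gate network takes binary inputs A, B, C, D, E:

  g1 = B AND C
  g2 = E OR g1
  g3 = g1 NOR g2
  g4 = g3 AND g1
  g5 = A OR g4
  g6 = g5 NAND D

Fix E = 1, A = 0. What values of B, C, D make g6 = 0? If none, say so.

no solution exists

With E = 1, A = 0 fixed, none of the 8 settings of B, C, D give g6 = 0.
For example, with B=0, C=1, D=0:
g1 = B AND C = 0 AND 1 = 0
g2 = E OR g1 = 1 OR 0 = 1
g3 = g1 NOR g2 = 0 NOR 1 = 0
g4 = g3 AND g1 = 0 AND 0 = 0
g5 = A OR g4 = 0 OR 0 = 0
g6 = g5 NAND D = 0 NAND 0 = 1
giving g6 = 1 ≠ 0.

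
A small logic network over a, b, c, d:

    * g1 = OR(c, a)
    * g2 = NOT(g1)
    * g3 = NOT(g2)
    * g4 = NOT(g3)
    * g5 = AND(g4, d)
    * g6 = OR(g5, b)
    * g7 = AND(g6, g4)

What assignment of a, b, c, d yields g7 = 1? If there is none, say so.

a=0 b=0 c=0 d=1

g7 = AND(g6, g4) must be 1, so both g6 = 1 and g4 = 1.
Check with a=0 b=0 c=0 d=1:
g1 = OR(c, a) = OR(0, 0) = 0
g2 = NOT(g1) = NOT 0 = 1
g3 = NOT(g2) = NOT 1 = 0
g4 = NOT(g3) = NOT 0 = 1
g5 = AND(g4, d) = AND(1, 1) = 1
g6 = OR(g5, b) = OR(1, 0) = 1
g7 = AND(g6, g4) = AND(1, 1) = 1
So g7 = 1 as required.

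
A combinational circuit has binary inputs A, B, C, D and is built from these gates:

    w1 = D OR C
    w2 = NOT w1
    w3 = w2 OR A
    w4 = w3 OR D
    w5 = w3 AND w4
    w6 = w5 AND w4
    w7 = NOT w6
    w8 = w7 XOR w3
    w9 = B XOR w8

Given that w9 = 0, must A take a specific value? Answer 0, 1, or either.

either

Both values of A occur among assignments with w9 = 0:
  A=0: A=0, B=1, C=0, D=0
  A=1: A=1, B=1, C=0, D=0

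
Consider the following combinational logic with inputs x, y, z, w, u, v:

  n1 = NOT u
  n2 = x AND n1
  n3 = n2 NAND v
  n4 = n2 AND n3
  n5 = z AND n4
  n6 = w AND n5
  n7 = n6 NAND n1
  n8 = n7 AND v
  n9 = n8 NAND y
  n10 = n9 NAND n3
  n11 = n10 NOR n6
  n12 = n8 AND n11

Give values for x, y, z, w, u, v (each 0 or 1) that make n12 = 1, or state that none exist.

x=0 y=0 z=0 w=1 u=0 v=1

n12 = n8 AND n11 must be 1, so both n8 = 1 and n11 = 1.
Check with x=0 y=0 z=0 w=1 u=0 v=1:
n1 = NOT u = NOT 0 = 1
n2 = x AND n1 = 0 AND 1 = 0
n3 = n2 NAND v = 0 NAND 1 = 1
n4 = n2 AND n3 = 0 AND 1 = 0
n5 = z AND n4 = 0 AND 0 = 0
n6 = w AND n5 = 1 AND 0 = 0
n7 = n6 NAND n1 = 0 NAND 1 = 1
n8 = n7 AND v = 1 AND 1 = 1
n9 = n8 NAND y = 1 NAND 0 = 1
n10 = n9 NAND n3 = 1 NAND 1 = 0
n11 = n10 NOR n6 = 0 NOR 0 = 1
n12 = n8 AND n11 = 1 AND 1 = 1
So n12 = 1 as required.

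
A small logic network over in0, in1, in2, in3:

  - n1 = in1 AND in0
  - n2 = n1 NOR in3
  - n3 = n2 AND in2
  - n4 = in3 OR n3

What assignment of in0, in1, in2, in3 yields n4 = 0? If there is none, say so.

in0=1, in1=0, in2=0, in3=0

n4 = in3 OR n3 must be 0, so both in3 = 0 and n3 = 0.
Check with in0=1, in1=0, in2=0, in3=0:
n1 = in1 AND in0 = 0 AND 1 = 0
n2 = n1 NOR in3 = 0 NOR 0 = 1
n3 = n2 AND in2 = 1 AND 0 = 0
n4 = in3 OR n3 = 0 OR 0 = 0
So n4 = 0 as required.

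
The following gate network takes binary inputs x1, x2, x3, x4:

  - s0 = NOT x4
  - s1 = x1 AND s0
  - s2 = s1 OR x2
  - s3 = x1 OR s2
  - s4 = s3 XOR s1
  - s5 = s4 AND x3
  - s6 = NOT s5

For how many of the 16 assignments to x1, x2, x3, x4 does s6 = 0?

4

s6 = NOT s5 must be 0, so s5 = 1.
s5 = s4 AND x3 must be 1, so both s4 = 1 and x3 = 1.
s4 = s3 XOR s1 must be 1, so s3 and s1 differ.
Enumerating the 16 input combinations, 4 give s6 = 0 and 12 give s6 = 1.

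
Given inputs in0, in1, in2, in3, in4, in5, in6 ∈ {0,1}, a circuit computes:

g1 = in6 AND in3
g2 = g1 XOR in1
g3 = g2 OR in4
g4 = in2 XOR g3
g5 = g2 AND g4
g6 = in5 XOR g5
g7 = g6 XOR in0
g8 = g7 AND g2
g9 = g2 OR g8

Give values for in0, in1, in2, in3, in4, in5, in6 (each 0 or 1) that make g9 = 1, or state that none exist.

in0=0, in1=0, in2=1, in3=1, in4=0, in5=0, in6=1

g9 = g2 OR g8 must be 1, so at least one of g2, g8 is 1.
Check with in0=0, in1=0, in2=1, in3=1, in4=0, in5=0, in6=1:
g1 = in6 AND in3 = 1 AND 1 = 1
g2 = g1 XOR in1 = 1 XOR 0 = 1
g3 = g2 OR in4 = 1 OR 0 = 1
g4 = in2 XOR g3 = 1 XOR 1 = 0
g5 = g2 AND g4 = 1 AND 0 = 0
g6 = in5 XOR g5 = 0 XOR 0 = 0
g7 = g6 XOR in0 = 0 XOR 0 = 0
g8 = g7 AND g2 = 0 AND 1 = 0
g9 = g2 OR g8 = 1 OR 0 = 1
So g9 = 1 as required.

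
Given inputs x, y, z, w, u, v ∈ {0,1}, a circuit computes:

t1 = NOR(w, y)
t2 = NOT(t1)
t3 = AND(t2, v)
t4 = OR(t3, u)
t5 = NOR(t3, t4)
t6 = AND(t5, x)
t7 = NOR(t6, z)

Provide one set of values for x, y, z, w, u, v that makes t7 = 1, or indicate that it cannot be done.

t7 = NOR(t6, z) must be 1, so both t6 = 0 and z = 0.
Check with x=1, y=0, z=0, w=0, u=1, v=0:
t1 = NOR(w, y) = NOR(0, 0) = 1
t2 = NOT(t1) = NOT 1 = 0
t3 = AND(t2, v) = AND(0, 0) = 0
t4 = OR(t3, u) = OR(0, 1) = 1
t5 = NOR(t3, t4) = NOR(0, 1) = 0
t6 = AND(t5, x) = AND(0, 1) = 0
t7 = NOR(t6, z) = NOR(0, 0) = 1
So t7 = 1 as required.

x=1, y=0, z=0, w=0, u=1, v=0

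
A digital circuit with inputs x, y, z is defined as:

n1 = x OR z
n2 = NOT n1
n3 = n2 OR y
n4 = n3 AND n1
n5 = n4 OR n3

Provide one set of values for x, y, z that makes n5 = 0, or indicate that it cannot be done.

n5 = n4 OR n3 must be 0, so both n4 = 0 and n3 = 0.
Check with x=1 y=0 z=1:
n1 = x OR z = 1 OR 1 = 1
n2 = NOT n1 = NOT 1 = 0
n3 = n2 OR y = 0 OR 0 = 0
n4 = n3 AND n1 = 0 AND 1 = 0
n5 = n4 OR n3 = 0 OR 0 = 0
So n5 = 0 as required.

x=1 y=0 z=1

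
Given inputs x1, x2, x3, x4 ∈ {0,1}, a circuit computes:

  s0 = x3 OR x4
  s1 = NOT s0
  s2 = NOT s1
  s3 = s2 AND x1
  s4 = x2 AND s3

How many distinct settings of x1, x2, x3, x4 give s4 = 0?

13

s4 = x2 AND s3 must be 0, so at least one of x2, s3 is 0.
Enumerating the 16 input combinations, 13 give s4 = 0 and 3 give s4 = 1.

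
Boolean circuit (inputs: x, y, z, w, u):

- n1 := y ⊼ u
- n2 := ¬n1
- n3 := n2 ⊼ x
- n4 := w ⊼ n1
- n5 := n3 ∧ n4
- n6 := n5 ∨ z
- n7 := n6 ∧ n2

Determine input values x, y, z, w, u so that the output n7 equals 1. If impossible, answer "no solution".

n7 = n6 ∧ n2 must be 1, so both n6 = 1 and n2 = 1.
n6 = n5 ∨ z must be 1, so at least one of n5, z is 1.
n2 = ¬n1 must be 1, so n1 = 0.
Check with x=0, y=1, z=1, w=1, u=1:
n1 = y ⊼ u = 1 ⊼ 1 = 0
n2 = ¬n1 = ¬0 = 1
n3 = n2 ⊼ x = 1 ⊼ 0 = 1
n4 = w ⊼ n1 = 1 ⊼ 0 = 1
n5 = n3 ∧ n4 = 1 ∧ 1 = 1
n6 = n5 ∨ z = 1 ∨ 1 = 1
n7 = n6 ∧ n2 = 1 ∧ 1 = 1
So n7 = 1 as required.

x=0, y=1, z=1, w=1, u=1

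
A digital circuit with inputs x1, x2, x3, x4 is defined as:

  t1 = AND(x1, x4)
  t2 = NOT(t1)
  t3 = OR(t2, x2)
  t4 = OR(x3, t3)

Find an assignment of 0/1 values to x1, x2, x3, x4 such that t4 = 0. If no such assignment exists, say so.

x1=1, x2=0, x3=0, x4=1

t4 = OR(x3, t3) must be 0, so both x3 = 0 and t3 = 0.
Check with x1=1, x2=0, x3=0, x4=1:
t1 = AND(x1, x4) = AND(1, 1) = 1
t2 = NOT(t1) = NOT 1 = 0
t3 = OR(t2, x2) = OR(0, 0) = 0
t4 = OR(x3, t3) = OR(0, 0) = 0
So t4 = 0 as required.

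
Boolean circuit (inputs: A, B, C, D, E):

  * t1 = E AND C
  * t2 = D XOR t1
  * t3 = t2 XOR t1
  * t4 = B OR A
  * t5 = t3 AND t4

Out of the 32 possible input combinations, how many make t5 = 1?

12

t5 = t3 AND t4 must be 1, so both t3 = 1 and t4 = 1.
t3 = t2 XOR t1 must be 1, so t2 and t1 differ.
Enumerating the 32 input combinations, 12 give t5 = 1 and 20 give t5 = 0.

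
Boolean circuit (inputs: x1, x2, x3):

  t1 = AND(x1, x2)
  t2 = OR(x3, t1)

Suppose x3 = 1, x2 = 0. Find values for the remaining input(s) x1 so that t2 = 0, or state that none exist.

With x3 = 1, x2 = 0 fixed, none of the 2 settings of x1 give t2 = 0.
For example, with x1=1:
t1 = AND(x1, x2) = AND(1, 0) = 0
t2 = OR(x3, t1) = OR(1, 0) = 1
giving t2 = 1 ≠ 0.

no solution exists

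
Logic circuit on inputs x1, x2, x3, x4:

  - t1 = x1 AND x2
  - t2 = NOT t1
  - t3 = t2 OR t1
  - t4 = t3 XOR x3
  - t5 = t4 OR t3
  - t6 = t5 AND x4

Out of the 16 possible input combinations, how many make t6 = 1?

8

t6 = t5 AND x4 must be 1, so both t5 = 1 and x4 = 1.
t5 = t4 OR t3 must be 1, so at least one of t4, t3 is 1.
Enumerating the 16 input combinations, 8 give t6 = 1 and 8 give t6 = 0.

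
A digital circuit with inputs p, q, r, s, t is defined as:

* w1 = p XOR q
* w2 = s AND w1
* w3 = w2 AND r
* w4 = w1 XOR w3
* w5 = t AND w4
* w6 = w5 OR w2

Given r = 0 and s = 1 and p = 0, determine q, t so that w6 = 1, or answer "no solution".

q=1 t=0

Check with r = 0 and s = 1 and p = 0 and q=1, t=0:
w1 = p XOR q = 0 XOR 1 = 1
w2 = s AND w1 = 1 AND 1 = 1
w3 = w2 AND r = 1 AND 0 = 0
w4 = w1 XOR w3 = 1 XOR 0 = 1
w5 = t AND w4 = 0 AND 1 = 0
w6 = w5 OR w2 = 0 OR 1 = 1
So w6 = 1.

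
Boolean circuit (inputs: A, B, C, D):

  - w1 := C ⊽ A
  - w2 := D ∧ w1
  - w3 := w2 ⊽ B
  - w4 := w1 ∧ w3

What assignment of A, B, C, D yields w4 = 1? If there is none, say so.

Check with A=0, B=0, C=0, D=0:
w1 = C ⊽ A = 0 ⊽ 0 = 1
w2 = D ∧ w1 = 0 ∧ 1 = 0
w3 = w2 ⊽ B = 0 ⊽ 0 = 1
w4 = w1 ∧ w3 = 1 ∧ 1 = 1
So w4 = 1 as required.

A=0, B=0, C=0, D=0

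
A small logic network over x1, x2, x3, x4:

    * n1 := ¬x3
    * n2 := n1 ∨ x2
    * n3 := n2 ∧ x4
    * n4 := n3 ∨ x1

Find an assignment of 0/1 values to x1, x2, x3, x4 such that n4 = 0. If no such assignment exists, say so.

n4 = n3 ∨ x1 must be 0, so both n3 = 0 and x1 = 0.
n3 = n2 ∧ x4 must be 0, so at least one of n2, x4 is 0.
Check with x1=0 x2=1 x3=0 x4=0:
n1 = ¬x3 = ¬0 = 1
n2 = n1 ∨ x2 = 1 ∨ 1 = 1
n3 = n2 ∧ x4 = 1 ∧ 0 = 0
n4 = n3 ∨ x1 = 0 ∨ 0 = 0
So n4 = 0 as required.

x1=0 x2=1 x3=0 x4=0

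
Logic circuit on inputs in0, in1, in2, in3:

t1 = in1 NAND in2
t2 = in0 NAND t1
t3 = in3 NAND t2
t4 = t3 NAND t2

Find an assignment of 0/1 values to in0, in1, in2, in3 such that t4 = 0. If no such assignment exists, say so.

in0=0, in1=1, in2=0, in3=0

Check with in0=0, in1=1, in2=0, in3=0:
t1 = in1 NAND in2 = 1 NAND 0 = 1
t2 = in0 NAND t1 = 0 NAND 1 = 1
t3 = in3 NAND t2 = 0 NAND 1 = 1
t4 = t3 NAND t2 = 1 NAND 1 = 0
So t4 = 0 as required.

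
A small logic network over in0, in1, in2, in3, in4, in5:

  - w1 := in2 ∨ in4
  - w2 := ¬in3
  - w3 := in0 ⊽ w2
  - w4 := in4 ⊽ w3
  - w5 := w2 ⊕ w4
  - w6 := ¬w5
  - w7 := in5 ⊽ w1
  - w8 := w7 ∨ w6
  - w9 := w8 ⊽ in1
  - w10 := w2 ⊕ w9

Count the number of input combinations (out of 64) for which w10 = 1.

27

w10 = w2 ⊕ w9 must be 1, so w2 and w9 differ.
Enumerating the 64 input combinations, 27 give w10 = 1 and 37 give w10 = 0.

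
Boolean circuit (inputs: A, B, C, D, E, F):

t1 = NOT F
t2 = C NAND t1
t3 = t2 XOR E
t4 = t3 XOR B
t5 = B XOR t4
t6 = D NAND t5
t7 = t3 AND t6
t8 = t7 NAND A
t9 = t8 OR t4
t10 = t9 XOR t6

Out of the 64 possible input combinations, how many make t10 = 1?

t10 = t9 XOR t6 must be 1, so t9 and t6 differ.
Enumerating the 64 input combinations, 20 give t10 = 1 and 44 give t10 = 0.

20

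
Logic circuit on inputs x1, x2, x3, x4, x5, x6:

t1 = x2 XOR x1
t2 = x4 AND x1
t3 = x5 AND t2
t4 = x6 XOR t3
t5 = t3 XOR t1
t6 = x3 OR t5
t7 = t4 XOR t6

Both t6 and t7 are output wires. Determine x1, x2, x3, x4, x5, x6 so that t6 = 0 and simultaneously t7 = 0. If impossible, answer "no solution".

x1=1 x2=0 x3=0 x4=1 x5=1 x6=1

Check with x1=1 x2=0 x3=0 x4=1 x5=1 x6=1:
t1 = x2 XOR x1 = 0 XOR 1 = 1
t2 = x4 AND x1 = 1 AND 1 = 1
t3 = x5 AND t2 = 1 AND 1 = 1
t4 = x6 XOR t3 = 1 XOR 1 = 0
t5 = t3 XOR t1 = 1 XOR 1 = 0
t6 = x3 OR t5 = 0 OR 0 = 0
t7 = t4 XOR t6 = 0 XOR 0 = 0
So t6 = 0 and t7 = 0.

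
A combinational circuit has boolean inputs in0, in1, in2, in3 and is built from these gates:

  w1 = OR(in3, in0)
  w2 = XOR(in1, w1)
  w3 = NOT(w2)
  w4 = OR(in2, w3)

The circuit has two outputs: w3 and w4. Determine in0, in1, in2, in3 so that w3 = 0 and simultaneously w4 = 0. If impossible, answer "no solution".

Check with in0=0, in1=1, in2=0, in3=0:
w1 = OR(in3, in0) = OR(0, 0) = 0
w2 = XOR(in1, w1) = XOR(1, 0) = 1
w3 = NOT(w2) = NOT 1 = 0
w4 = OR(in2, w3) = OR(0, 0) = 0
So w3 = 0 and w4 = 0.

in0=0, in1=1, in2=0, in3=0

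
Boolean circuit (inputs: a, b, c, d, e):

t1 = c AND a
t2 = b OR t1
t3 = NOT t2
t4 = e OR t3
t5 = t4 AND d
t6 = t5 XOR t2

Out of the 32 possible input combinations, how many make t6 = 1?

21

t6 = t5 XOR t2 must be 1, so t5 and t2 differ.
Enumerating the 32 input combinations, 21 give t6 = 1 and 11 give t6 = 0.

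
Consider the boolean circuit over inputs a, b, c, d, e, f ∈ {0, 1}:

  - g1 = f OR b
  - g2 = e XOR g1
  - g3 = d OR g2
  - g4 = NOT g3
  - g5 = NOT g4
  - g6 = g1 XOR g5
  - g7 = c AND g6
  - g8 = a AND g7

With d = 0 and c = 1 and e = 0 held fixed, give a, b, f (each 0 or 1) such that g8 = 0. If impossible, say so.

a=1 b=0 f=1

Check with d = 0 and c = 1 and e = 0 and a=1, b=0, f=1:
g1 = f OR b = 1 OR 0 = 1
g2 = e XOR g1 = 0 XOR 1 = 1
g3 = d OR g2 = 0 OR 1 = 1
g4 = NOT g3 = NOT 1 = 0
g5 = NOT g4 = NOT 0 = 1
g6 = g1 XOR g5 = 1 XOR 1 = 0
g7 = c AND g6 = 1 AND 0 = 0
g8 = a AND g7 = 1 AND 0 = 0
So g8 = 0.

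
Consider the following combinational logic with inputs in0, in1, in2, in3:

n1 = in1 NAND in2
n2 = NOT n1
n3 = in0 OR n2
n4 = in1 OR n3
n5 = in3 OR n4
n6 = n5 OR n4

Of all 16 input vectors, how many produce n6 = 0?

2

n6 = n5 OR n4 must be 0, so both n5 = 0 and n4 = 0.
n5 = in3 OR n4 must be 0, so both in3 = 0 and n4 = 0.
n4 = in1 OR n3 must be 0, so both in1 = 0 and n3 = 0.
Satisfying assignments:
  in0=0, in1=0, in2=0, in3=0
  in0=0, in1=0, in2=1, in3=0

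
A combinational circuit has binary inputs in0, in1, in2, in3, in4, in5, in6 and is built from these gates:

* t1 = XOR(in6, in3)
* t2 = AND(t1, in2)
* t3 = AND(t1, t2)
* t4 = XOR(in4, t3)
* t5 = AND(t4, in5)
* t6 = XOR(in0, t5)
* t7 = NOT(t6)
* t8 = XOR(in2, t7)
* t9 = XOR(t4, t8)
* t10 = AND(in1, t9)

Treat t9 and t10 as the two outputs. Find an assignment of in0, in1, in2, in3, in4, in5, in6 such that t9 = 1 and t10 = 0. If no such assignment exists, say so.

in0=0, in1=0, in2=1, in3=0, in4=1, in5=0, in6=0

Check with in0=0, in1=0, in2=1, in3=0, in4=1, in5=0, in6=0:
t1 = XOR(in6, in3) = XOR(0, 0) = 0
t2 = AND(t1, in2) = AND(0, 1) = 0
t3 = AND(t1, t2) = AND(0, 0) = 0
t4 = XOR(in4, t3) = XOR(1, 0) = 1
t5 = AND(t4, in5) = AND(1, 0) = 0
t6 = XOR(in0, t5) = XOR(0, 0) = 0
t7 = NOT(t6) = NOT 0 = 1
t8 = XOR(in2, t7) = XOR(1, 1) = 0
t9 = XOR(t4, t8) = XOR(1, 0) = 1
t10 = AND(in1, t9) = AND(0, 1) = 0
So t9 = 1 and t10 = 0.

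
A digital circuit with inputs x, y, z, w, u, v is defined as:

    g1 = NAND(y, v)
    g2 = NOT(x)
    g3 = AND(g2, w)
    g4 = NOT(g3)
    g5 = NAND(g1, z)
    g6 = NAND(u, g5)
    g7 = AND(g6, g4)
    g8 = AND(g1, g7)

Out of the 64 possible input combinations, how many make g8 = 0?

37

g8 = AND(g1, g7) must be 0, so at least one of g1, g7 is 0.
Enumerating the 64 input combinations, 37 give g8 = 0 and 27 give g8 = 1.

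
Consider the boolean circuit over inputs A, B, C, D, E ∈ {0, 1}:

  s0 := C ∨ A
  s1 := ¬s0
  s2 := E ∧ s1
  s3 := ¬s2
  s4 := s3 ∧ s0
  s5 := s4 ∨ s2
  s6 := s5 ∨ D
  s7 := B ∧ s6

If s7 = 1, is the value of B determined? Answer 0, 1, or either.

s7 = B ∧ s6 must be 1, so both B = 1 and s6 = 1.
Every assignment with s7 = 1 has B = 1; there are 15 such assignment(s).

1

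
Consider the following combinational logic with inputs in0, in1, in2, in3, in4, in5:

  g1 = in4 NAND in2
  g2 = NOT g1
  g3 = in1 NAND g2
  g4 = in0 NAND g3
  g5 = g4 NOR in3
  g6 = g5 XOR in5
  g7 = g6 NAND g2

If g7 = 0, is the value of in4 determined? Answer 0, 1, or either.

g7 = g6 NAND g2 must be 0, so both g6 = 1 and g2 = 1.
g6 = g5 XOR in5 must be 1, so g5 and in5 differ.
g2 = NOT g1 must be 1, so g1 = 0.
Every assignment with g7 = 0 has in4 = 1; there are 8 such assignment(s).

1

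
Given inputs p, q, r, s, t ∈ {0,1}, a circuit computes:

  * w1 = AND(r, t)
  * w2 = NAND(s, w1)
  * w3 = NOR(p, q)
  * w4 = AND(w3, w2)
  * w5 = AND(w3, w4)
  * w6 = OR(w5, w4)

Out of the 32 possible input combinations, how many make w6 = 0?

w6 = OR(w5, w4) must be 0, so both w5 = 0 and w4 = 0.
w5 = AND(w3, w4) must be 0, so at least one of w3, w4 is 0.
Enumerating the 32 input combinations, 25 give w6 = 0 and 7 give w6 = 1.

25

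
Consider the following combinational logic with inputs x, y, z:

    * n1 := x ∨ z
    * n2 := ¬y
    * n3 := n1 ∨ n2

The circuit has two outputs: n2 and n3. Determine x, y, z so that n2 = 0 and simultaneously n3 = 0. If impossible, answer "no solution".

Check with x=0 y=1 z=0:
n1 = x ∨ z = 0 ∨ 0 = 0
n2 = ¬y = ¬1 = 0
n3 = n1 ∨ n2 = 0 ∨ 0 = 0
So n2 = 0 and n3 = 0.

x=0 y=1 z=0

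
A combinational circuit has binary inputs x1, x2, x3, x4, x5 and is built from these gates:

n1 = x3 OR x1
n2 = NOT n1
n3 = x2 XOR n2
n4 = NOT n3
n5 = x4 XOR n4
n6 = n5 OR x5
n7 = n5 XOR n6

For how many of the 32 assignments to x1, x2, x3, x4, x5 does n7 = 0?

24

n7 = n5 XOR n6 must be 0, so n5 and n6 are equal.
Enumerating the 32 input combinations, 24 give n7 = 0 and 8 give n7 = 1.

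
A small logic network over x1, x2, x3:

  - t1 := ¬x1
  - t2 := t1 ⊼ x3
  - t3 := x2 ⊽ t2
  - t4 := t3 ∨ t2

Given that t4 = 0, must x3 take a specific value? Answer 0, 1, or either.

t4 = t3 ∨ t2 must be 0, so both t3 = 0 and t2 = 0.
Every assignment with t4 = 0 has x3 = 1; there are 1 such assignment(s).
  x1=0, x2=1, x3=1

1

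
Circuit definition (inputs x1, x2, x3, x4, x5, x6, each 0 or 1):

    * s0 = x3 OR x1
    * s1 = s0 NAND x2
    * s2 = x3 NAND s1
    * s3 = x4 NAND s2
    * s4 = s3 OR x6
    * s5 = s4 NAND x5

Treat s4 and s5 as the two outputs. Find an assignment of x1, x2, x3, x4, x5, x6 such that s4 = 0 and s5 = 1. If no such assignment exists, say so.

Check with x1=1, x2=1, x3=1, x4=1, x5=1, x6=0:
s0 = x3 OR x1 = 1 OR 1 = 1
s1 = s0 NAND x2 = 1 NAND 1 = 0
s2 = x3 NAND s1 = 1 NAND 0 = 1
s3 = x4 NAND s2 = 1 NAND 1 = 0
s4 = s3 OR x6 = 0 OR 0 = 0
s5 = s4 NAND x5 = 0 NAND 1 = 1
So s4 = 0 and s5 = 1.

x1=1, x2=1, x3=1, x4=1, x5=1, x6=0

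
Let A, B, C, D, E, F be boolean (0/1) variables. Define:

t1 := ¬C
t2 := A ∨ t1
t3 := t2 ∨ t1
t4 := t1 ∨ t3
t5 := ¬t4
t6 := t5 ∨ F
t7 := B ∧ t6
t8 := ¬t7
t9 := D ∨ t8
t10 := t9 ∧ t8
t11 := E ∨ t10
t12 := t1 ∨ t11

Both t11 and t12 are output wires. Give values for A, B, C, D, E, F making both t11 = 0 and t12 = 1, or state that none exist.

Check with A=1, B=1, C=0, D=0, E=0, F=1:
t1 = ¬C = ¬0 = 1
t2 = A ∨ t1 = 1 ∨ 1 = 1
t3 = t2 ∨ t1 = 1 ∨ 1 = 1
t4 = t1 ∨ t3 = 1 ∨ 1 = 1
t5 = ¬t4 = ¬1 = 0
t6 = t5 ∨ F = 0 ∨ 1 = 1
t7 = B ∧ t6 = 1 ∧ 1 = 1
t8 = ¬t7 = ¬1 = 0
t9 = D ∨ t8 = 0 ∨ 0 = 0
t10 = t9 ∧ t8 = 0 ∧ 0 = 0
t11 = E ∨ t10 = 0 ∨ 0 = 0
t12 = t1 ∨ t11 = 1 ∨ 0 = 1
So t11 = 0 and t12 = 1.

A=1, B=1, C=0, D=0, E=0, F=1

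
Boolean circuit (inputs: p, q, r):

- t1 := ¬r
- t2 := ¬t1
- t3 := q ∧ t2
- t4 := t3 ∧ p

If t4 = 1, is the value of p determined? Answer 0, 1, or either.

1

t4 = t3 ∧ p must be 1, so both t3 = 1 and p = 1.
t3 = q ∧ t2 must be 1, so both q = 1 and t2 = 1.
Every assignment with t4 = 1 has p = 1; there are 1 such assignment(s).
  p=1, q=1, r=1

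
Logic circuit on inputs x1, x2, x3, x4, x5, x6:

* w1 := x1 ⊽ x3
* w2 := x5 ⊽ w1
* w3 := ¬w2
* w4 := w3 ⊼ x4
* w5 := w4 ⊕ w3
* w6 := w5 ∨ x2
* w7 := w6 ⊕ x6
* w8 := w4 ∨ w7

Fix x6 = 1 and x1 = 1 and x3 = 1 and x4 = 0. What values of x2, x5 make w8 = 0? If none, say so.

no solution exists

With x6 = 1 and x1 = 1 and x3 = 1 and x4 = 0 fixed, none of the 4 settings of x2, x5 give w8 = 0.
For example, with x2=0, x5=0:
w1 = x1 ⊽ x3 = 1 ⊽ 1 = 0
w2 = x5 ⊽ w1 = 0 ⊽ 0 = 1
w3 = ¬w2 = ¬1 = 0
w4 = w3 ⊼ x4 = 0 ⊼ 0 = 1
w5 = w4 ⊕ w3 = 1 ⊕ 0 = 1
w6 = w5 ∨ x2 = 1 ∨ 0 = 1
w7 = w6 ⊕ x6 = 1 ⊕ 1 = 0
w8 = w4 ∨ w7 = 1 ∨ 0 = 1
giving w8 = 1 ≠ 0.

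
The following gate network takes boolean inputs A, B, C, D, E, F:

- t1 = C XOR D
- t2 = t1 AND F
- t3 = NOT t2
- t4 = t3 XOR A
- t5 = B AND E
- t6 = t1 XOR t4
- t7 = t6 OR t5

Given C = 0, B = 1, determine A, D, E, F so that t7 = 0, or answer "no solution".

A=1, D=0, E=0, F=0

Check with C = 0, B = 1 and A=1, D=0, E=0, F=0:
t1 = C XOR D = 0 XOR 0 = 0
t2 = t1 AND F = 0 AND 0 = 0
t3 = NOT t2 = NOT 0 = 1
t4 = t3 XOR A = 1 XOR 1 = 0
t5 = B AND E = 1 AND 0 = 0
t6 = t1 XOR t4 = 0 XOR 0 = 0
t7 = t6 OR t5 = 0 OR 0 = 0
So t7 = 0.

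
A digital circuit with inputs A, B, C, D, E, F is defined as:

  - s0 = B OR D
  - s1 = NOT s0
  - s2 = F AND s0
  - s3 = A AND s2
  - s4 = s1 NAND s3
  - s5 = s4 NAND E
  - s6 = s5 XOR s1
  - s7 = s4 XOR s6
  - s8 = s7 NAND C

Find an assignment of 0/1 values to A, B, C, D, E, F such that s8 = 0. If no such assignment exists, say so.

A=1, B=0, C=1, D=1, E=1, F=0

s8 = s7 NAND C must be 0, so both s7 = 1 and C = 1.
s7 = s4 XOR s6 must be 1, so s4 and s6 differ.
Check with A=1, B=0, C=1, D=1, E=1, F=0:
s0 = B OR D = 0 OR 1 = 1
s1 = NOT s0 = NOT 1 = 0
s2 = F AND s0 = 0 AND 1 = 0
s3 = A AND s2 = 1 AND 0 = 0
s4 = s1 NAND s3 = 0 NAND 0 = 1
s5 = s4 NAND E = 1 NAND 1 = 0
s6 = s5 XOR s1 = 0 XOR 0 = 0
s7 = s4 XOR s6 = 1 XOR 0 = 1
s8 = s7 NAND C = 1 NAND 1 = 0
So s8 = 0 as required.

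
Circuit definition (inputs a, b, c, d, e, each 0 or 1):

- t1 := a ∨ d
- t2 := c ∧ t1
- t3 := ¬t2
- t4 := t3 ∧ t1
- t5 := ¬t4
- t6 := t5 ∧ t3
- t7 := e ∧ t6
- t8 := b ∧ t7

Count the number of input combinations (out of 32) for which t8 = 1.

t8 = b ∧ t7 must be 1, so both b = 1 and t7 = 1.
t7 = e ∧ t6 must be 1, so both e = 1 and t6 = 1.
t6 = t5 ∧ t3 must be 1, so both t5 = 1 and t3 = 1.
Satisfying assignments:
  a=0, b=1, c=0, d=0, e=1
  a=0, b=1, c=1, d=0, e=1

2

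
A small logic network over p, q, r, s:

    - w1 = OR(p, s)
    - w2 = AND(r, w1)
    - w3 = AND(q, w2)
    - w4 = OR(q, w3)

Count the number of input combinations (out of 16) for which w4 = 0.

8

w4 = OR(q, w3) must be 0, so both q = 0 and w3 = 0.
Enumerating the 16 input combinations, 8 give w4 = 0 and 8 give w4 = 1.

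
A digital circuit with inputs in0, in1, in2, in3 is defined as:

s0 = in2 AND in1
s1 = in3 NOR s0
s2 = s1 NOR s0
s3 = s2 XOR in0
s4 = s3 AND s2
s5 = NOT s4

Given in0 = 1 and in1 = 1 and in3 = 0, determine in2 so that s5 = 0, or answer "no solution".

With in0 = 1 and in1 = 1 and in3 = 0 fixed, none of the 2 settings of in2 give s5 = 0.
For example, with in2=0:
s0 = in2 AND in1 = 0 AND 1 = 0
s1 = in3 NOR s0 = 0 NOR 0 = 1
s2 = s1 NOR s0 = 1 NOR 0 = 0
s3 = s2 XOR in0 = 0 XOR 1 = 1
s4 = s3 AND s2 = 1 AND 0 = 0
s5 = NOT s4 = NOT 0 = 1
giving s5 = 1 ≠ 0.

no solution exists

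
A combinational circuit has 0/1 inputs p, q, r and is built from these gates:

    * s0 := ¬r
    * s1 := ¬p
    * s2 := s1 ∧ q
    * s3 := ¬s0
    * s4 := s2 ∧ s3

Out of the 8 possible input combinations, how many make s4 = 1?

1

s4 = s2 ∧ s3 must be 1, so both s2 = 1 and s3 = 1.
Satisfying assignments:
  p=0, q=1, r=1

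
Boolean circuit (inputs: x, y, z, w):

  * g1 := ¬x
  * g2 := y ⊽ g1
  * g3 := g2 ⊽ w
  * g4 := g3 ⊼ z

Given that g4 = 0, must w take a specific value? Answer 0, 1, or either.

0

g4 = g3 ⊼ z must be 0, so both g3 = 1 and z = 1.
g3 = g2 ⊽ w must be 1, so both g2 = 0 and w = 0.
g2 = y ⊽ g1 must be 0, so at least one of y, g1 is 1.
Every assignment with g4 = 0 has w = 0; there are 3 such assignment(s).
  x=0, y=0, z=1, w=0
  x=0, y=1, z=1, w=0
  x=1, y=1, z=1, w=0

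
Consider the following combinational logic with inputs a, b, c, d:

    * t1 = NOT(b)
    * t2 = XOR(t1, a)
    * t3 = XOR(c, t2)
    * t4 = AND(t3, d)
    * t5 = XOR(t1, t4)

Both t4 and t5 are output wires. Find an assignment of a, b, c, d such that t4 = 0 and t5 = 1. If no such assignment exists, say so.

Check with a=0, b=0, c=1, d=1:
t1 = NOT(b) = NOT 0 = 1
t2 = XOR(t1, a) = XOR(1, 0) = 1
t3 = XOR(c, t2) = XOR(1, 1) = 0
t4 = AND(t3, d) = AND(0, 1) = 0
t5 = XOR(t1, t4) = XOR(1, 0) = 1
So t4 = 0 and t5 = 1.

a=0, b=0, c=1, d=1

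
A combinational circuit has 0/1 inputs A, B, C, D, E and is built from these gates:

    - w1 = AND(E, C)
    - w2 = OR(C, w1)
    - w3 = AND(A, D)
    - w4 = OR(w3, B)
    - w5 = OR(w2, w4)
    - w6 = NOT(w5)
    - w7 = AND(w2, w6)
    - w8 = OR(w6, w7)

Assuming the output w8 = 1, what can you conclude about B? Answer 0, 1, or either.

0

w8 = OR(w6, w7) must be 1, so at least one of w6, w7 is 1.
Every assignment with w8 = 1 has B = 0; there are 6 such assignment(s).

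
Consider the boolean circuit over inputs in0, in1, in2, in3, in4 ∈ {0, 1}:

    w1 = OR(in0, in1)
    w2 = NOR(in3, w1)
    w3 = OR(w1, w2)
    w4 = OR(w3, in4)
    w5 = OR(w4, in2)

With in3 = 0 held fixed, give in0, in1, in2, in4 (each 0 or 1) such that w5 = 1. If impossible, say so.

Check with in3 = 0 and in0=1, in1=0, in2=0, in4=0:
w1 = OR(in0, in1) = OR(1, 0) = 1
w2 = NOR(in3, w1) = NOR(0, 1) = 0
w3 = OR(w1, w2) = OR(1, 0) = 1
w4 = OR(w3, in4) = OR(1, 0) = 1
w5 = OR(w4, in2) = OR(1, 0) = 1
So w5 = 1.

in0=1 in1=0 in2=0 in4=0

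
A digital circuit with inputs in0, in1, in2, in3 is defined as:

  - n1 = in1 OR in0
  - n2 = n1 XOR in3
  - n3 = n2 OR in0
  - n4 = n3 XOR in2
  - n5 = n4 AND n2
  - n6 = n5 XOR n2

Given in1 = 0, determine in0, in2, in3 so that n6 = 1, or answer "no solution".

in0=0, in2=1, in3=1

Check with in1 = 0 and in0=0, in2=1, in3=1:
n1 = in1 OR in0 = 0 OR 0 = 0
n2 = n1 XOR in3 = 0 XOR 1 = 1
n3 = n2 OR in0 = 1 OR 0 = 1
n4 = n3 XOR in2 = 1 XOR 1 = 0
n5 = n4 AND n2 = 0 AND 1 = 0
n6 = n5 XOR n2 = 0 XOR 1 = 1
So n6 = 1.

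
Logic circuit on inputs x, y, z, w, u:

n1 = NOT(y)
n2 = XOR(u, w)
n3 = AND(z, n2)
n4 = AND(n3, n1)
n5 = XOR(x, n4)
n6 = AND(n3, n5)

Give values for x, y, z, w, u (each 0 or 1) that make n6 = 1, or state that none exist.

Check with x=0, y=0, z=1, w=0, u=1:
n1 = NOT(y) = NOT 0 = 1
n2 = XOR(u, w) = XOR(1, 0) = 1
n3 = AND(z, n2) = AND(1, 1) = 1
n4 = AND(n3, n1) = AND(1, 1) = 1
n5 = XOR(x, n4) = XOR(0, 1) = 1
n6 = AND(n3, n5) = AND(1, 1) = 1
So n6 = 1 as required.

x=0, y=0, z=1, w=0, u=1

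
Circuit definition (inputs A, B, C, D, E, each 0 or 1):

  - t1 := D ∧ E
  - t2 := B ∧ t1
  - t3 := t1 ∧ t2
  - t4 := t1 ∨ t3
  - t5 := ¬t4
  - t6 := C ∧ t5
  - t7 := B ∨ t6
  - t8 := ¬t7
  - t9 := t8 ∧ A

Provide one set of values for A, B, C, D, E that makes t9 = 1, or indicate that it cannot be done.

A=1, B=0, C=0, D=1, E=0

t9 = t8 ∧ A must be 1, so both t8 = 1 and A = 1.
t8 = ¬t7 must be 1, so t7 = 0.
Check with A=1, B=0, C=0, D=1, E=0:
t1 = D ∧ E = 1 ∧ 0 = 0
t2 = B ∧ t1 = 0 ∧ 0 = 0
t3 = t1 ∧ t2 = 0 ∧ 0 = 0
t4 = t1 ∨ t3 = 0 ∨ 0 = 0
t5 = ¬t4 = ¬0 = 1
t6 = C ∧ t5 = 0 ∧ 1 = 0
t7 = B ∨ t6 = 0 ∨ 0 = 0
t8 = ¬t7 = ¬0 = 1
t9 = t8 ∧ A = 1 ∧ 1 = 1
So t9 = 1 as required.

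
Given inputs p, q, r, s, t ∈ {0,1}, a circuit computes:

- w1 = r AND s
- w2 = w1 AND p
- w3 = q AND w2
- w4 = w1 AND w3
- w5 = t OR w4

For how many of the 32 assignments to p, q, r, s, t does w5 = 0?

w5 = t OR w4 must be 0, so both t = 0 and w4 = 0.
Enumerating the 32 input combinations, 15 give w5 = 0 and 17 give w5 = 1.

15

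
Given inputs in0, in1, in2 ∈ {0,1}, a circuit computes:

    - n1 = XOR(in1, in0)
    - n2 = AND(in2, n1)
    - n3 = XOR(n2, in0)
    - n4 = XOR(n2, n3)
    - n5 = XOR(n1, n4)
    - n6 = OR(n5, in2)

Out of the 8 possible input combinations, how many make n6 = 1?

6

n6 = OR(n5, in2) must be 1, so at least one of n5, in2 is 1.
Satisfying assignments:
  in0=0, in1=0, in2=1
  in0=0, in1=1, in2=0
  in0=0, in1=1, in2=1
  in0=1, in1=0, in2=1
  in0=1, in1=1, in2=0
  in0=1, in1=1, in2=1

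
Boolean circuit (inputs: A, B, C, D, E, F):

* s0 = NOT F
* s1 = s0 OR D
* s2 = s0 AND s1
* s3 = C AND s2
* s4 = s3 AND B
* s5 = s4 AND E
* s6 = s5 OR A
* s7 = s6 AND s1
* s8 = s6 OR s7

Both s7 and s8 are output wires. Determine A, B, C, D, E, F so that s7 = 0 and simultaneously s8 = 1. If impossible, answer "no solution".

Check with A=1 B=1 C=0 D=0 E=0 F=1:
s0 = NOT F = NOT 1 = 0
s1 = s0 OR D = 0 OR 0 = 0
s2 = s0 AND s1 = 0 AND 0 = 0
s3 = C AND s2 = 0 AND 0 = 0
s4 = s3 AND B = 0 AND 1 = 0
s5 = s4 AND E = 0 AND 0 = 0
s6 = s5 OR A = 0 OR 1 = 1
s7 = s6 AND s1 = 1 AND 0 = 0
s8 = s6 OR s7 = 1 OR 0 = 1
So s7 = 0 and s8 = 1.

A=1 B=1 C=0 D=0 E=0 F=1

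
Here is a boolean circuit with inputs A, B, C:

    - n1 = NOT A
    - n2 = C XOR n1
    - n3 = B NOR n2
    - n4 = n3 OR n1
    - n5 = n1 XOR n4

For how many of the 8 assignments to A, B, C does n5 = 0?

7

n5 = n1 XOR n4 must be 0, so n1 and n4 are equal.
Enumerating the 8 input combinations, 7 give n5 = 0 and 1 give n5 = 1.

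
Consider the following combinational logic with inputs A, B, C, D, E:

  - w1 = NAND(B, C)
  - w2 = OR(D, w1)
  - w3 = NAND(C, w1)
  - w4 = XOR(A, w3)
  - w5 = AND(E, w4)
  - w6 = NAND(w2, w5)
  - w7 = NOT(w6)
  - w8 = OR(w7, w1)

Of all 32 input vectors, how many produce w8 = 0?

w8 = OR(w7, w1) must be 0, so both w7 = 0 and w1 = 0.
Enumerating the 32 input combinations, 7 give w8 = 0 and 25 give w8 = 1.

7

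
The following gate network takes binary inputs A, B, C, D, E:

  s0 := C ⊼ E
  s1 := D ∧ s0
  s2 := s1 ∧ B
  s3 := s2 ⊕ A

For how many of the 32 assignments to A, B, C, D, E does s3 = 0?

s3 = s2 ⊕ A must be 0, so s2 and A are equal.
Enumerating the 32 input combinations, 16 give s3 = 0 and 16 give s3 = 1.

16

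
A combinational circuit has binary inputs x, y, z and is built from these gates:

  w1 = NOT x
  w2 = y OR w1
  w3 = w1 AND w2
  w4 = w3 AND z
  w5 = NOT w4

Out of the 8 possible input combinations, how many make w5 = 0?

w5 = NOT w4 must be 0, so w4 = 1.
w4 = w3 AND z must be 1, so both w3 = 1 and z = 1.
w3 = w1 AND w2 must be 1, so both w1 = 1 and w2 = 1.
Satisfying assignments:
  x=0, y=0, z=1
  x=0, y=1, z=1

2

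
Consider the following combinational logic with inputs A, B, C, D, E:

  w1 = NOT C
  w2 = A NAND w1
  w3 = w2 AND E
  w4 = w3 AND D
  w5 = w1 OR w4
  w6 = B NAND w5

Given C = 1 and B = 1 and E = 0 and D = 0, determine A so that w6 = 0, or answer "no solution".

no solution exists

With C = 1 and B = 1 and E = 0 and D = 0 fixed, none of the 2 settings of A give w6 = 0.
For example, with A=0:
w1 = NOT C = NOT 1 = 0
w2 = A NAND w1 = 0 NAND 0 = 1
w3 = w2 AND E = 1 AND 0 = 0
w4 = w3 AND D = 0 AND 0 = 0
w5 = w1 OR w4 = 0 OR 0 = 0
w6 = B NAND w5 = 1 NAND 0 = 1
giving w6 = 1 ≠ 0.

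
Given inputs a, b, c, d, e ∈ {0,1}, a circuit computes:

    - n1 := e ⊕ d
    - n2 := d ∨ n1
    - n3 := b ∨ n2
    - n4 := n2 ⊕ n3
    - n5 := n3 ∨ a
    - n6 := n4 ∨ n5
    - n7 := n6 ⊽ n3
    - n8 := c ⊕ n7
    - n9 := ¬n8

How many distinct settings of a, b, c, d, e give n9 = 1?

16

n9 = ¬n8 must be 1, so n8 = 0.
Enumerating the 32 input combinations, 16 give n9 = 1 and 16 give n9 = 0.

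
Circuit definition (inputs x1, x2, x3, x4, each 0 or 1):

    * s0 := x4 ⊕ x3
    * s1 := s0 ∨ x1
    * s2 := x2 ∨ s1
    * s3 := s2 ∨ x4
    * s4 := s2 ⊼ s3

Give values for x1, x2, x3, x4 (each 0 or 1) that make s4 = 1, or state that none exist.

x1=0, x2=0, x3=0, x4=0

s4 = s2 ⊼ s3 must be 1, so at least one of s2, s3 is 0.
Check with x1=0, x2=0, x3=0, x4=0:
s0 = x4 ⊕ x3 = 0 ⊕ 0 = 0
s1 = s0 ∨ x1 = 0 ∨ 0 = 0
s2 = x2 ∨ s1 = 0 ∨ 0 = 0
s3 = s2 ∨ x4 = 0 ∨ 0 = 0
s4 = s2 ⊼ s3 = 0 ⊼ 0 = 1
So s4 = 1 as required.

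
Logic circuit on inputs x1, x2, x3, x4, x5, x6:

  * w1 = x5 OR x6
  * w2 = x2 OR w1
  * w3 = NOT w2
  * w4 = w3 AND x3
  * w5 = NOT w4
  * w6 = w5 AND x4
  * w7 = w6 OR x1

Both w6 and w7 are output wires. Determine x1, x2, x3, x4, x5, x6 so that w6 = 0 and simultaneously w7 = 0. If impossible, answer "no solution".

Check with x1=0, x2=0, x3=0, x4=0, x5=1, x6=1:
w1 = x5 OR x6 = 1 OR 1 = 1
w2 = x2 OR w1 = 0 OR 1 = 1
w3 = NOT w2 = NOT 1 = 0
w4 = w3 AND x3 = 0 AND 0 = 0
w5 = NOT w4 = NOT 0 = 1
w6 = w5 AND x4 = 1 AND 0 = 0
w7 = w6 OR x1 = 0 OR 0 = 0
So w6 = 0 and w7 = 0.

x1=0, x2=0, x3=0, x4=0, x5=1, x6=1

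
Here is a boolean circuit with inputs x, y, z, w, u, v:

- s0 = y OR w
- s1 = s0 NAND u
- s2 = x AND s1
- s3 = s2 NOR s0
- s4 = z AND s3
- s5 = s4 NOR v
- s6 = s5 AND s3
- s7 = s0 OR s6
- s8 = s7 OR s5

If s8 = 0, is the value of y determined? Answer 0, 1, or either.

s8 = s7 OR s5 must be 0, so both s7 = 0 and s5 = 0.
Every assignment with s8 = 0 has y = 0; there are 10 such assignment(s).

0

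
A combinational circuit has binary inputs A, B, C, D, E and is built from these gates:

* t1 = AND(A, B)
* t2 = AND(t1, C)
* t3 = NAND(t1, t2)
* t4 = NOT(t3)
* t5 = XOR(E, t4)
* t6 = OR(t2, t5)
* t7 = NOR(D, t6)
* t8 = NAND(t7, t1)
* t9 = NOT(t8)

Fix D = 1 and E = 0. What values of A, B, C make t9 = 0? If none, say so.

A=1, B=0, C=1

t9 = NOT(t8) must be 0, so t8 = 1.
Check with D = 1 and E = 0 and A=1, B=0, C=1:
t1 = AND(A, B) = AND(1, 0) = 0
t2 = AND(t1, C) = AND(0, 1) = 0
t3 = NAND(t1, t2) = NAND(0, 0) = 1
t4 = NOT(t3) = NOT 1 = 0
t5 = XOR(E, t4) = XOR(0, 0) = 0
t6 = OR(t2, t5) = OR(0, 0) = 0
t7 = NOR(D, t6) = NOR(1, 0) = 0
t8 = NAND(t7, t1) = NAND(0, 0) = 1
t9 = NOT(t8) = NOT 1 = 0
So t9 = 0.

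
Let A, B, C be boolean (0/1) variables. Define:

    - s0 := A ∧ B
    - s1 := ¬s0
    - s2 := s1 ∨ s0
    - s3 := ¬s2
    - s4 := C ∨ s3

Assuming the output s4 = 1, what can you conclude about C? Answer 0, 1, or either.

1

s4 = C ∨ s3 must be 1, so at least one of C, s3 is 1.
Every assignment with s4 = 1 has C = 1; there are 4 such assignment(s).
  A=0, B=0, C=1
  A=0, B=1, C=1
  A=1, B=0, C=1
  A=1, B=1, C=1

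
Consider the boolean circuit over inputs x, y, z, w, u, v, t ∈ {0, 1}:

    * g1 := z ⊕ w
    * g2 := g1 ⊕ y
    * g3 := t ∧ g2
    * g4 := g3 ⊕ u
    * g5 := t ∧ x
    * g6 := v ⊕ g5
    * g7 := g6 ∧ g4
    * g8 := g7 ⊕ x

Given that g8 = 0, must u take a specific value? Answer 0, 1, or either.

Both values of u occur among assignments with g8 = 0:
  u=0: x=0, y=0, z=0, w=0, u=0, v=0, t=0
  u=1: x=0, y=0, z=0, w=0, u=1, v=0, t=0

either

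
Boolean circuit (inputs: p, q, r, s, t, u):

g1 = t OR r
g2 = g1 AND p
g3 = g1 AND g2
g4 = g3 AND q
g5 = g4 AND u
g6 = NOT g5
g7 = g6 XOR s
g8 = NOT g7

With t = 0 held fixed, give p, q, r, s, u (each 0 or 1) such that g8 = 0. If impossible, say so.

Check with t = 0 and p=1, q=0, r=0, s=0, u=0:
g1 = t OR r = 0 OR 0 = 0
g2 = g1 AND p = 0 AND 1 = 0
g3 = g1 AND g2 = 0 AND 0 = 0
g4 = g3 AND q = 0 AND 0 = 0
g5 = g4 AND u = 0 AND 0 = 0
g6 = NOT g5 = NOT 0 = 1
g7 = g6 XOR s = 1 XOR 0 = 1
g8 = NOT g7 = NOT 1 = 0
So g8 = 0.

p=1 q=0 r=0 s=0 u=0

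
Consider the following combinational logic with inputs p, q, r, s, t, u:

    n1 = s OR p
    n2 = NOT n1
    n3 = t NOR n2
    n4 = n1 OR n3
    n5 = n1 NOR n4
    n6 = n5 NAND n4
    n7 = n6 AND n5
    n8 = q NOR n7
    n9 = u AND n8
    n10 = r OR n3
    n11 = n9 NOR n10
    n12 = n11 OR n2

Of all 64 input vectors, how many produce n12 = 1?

25

n12 = n11 OR n2 must be 1, so at least one of n11, n2 is 1.
Enumerating the 64 input combinations, 25 give n12 = 1 and 39 give n12 = 0.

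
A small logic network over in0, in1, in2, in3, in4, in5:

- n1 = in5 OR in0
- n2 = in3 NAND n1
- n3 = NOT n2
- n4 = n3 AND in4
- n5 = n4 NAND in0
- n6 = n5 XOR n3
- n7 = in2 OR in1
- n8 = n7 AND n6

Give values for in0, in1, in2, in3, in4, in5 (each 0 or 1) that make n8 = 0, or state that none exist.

n8 = n7 AND n6 must be 0, so at least one of n7, n6 is 0.
Check with in0=1, in1=1, in2=0, in3=1, in4=0, in5=1:
n1 = in5 OR in0 = 1 OR 1 = 1
n2 = in3 NAND n1 = 1 NAND 1 = 0
n3 = NOT n2 = NOT 0 = 1
n4 = n3 AND in4 = 1 AND 0 = 0
n5 = n4 NAND in0 = 0 NAND 1 = 1
n6 = n5 XOR n3 = 1 XOR 1 = 0
n7 = in2 OR in1 = 0 OR 1 = 1
n8 = n7 AND n6 = 1 AND 0 = 0
So n8 = 0 as required.

in0=1, in1=1, in2=0, in3=1, in4=0, in5=1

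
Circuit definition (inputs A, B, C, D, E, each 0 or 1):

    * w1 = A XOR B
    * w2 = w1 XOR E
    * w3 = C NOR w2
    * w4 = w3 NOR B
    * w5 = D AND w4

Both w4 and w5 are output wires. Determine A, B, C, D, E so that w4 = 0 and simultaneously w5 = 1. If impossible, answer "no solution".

no solution exists

Across all 32 input combinations, none give both w4 = 0 and w5 = 1.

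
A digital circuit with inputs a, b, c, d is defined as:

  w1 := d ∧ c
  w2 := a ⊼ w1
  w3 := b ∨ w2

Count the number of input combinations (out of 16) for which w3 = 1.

15

w3 = b ∨ w2 must be 1, so at least one of b, w2 is 1.
Enumerating the 16 input combinations, 15 give w3 = 1 and 1 give w3 = 0.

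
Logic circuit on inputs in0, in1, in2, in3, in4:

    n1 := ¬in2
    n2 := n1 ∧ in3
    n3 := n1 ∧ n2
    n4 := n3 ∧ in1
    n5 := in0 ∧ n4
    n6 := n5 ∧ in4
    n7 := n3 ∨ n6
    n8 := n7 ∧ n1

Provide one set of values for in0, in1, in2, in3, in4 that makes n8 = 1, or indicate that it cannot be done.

in0=1 in1=1 in2=0 in3=1 in4=1

Check with in0=1 in1=1 in2=0 in3=1 in4=1:
n1 = ¬in2 = ¬0 = 1
n2 = n1 ∧ in3 = 1 ∧ 1 = 1
n3 = n1 ∧ n2 = 1 ∧ 1 = 1
n4 = n3 ∧ in1 = 1 ∧ 1 = 1
n5 = in0 ∧ n4 = 1 ∧ 1 = 1
n6 = n5 ∧ in4 = 1 ∧ 1 = 1
n7 = n3 ∨ n6 = 1 ∨ 1 = 1
n8 = n7 ∧ n1 = 1 ∧ 1 = 1
So n8 = 1 as required.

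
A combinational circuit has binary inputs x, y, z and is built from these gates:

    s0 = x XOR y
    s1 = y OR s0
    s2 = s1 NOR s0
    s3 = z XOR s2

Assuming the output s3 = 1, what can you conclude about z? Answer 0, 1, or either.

either

Both values of z occur among assignments with s3 = 1:
  z=0: x=0, y=0, z=0
  z=1: x=0, y=1, z=1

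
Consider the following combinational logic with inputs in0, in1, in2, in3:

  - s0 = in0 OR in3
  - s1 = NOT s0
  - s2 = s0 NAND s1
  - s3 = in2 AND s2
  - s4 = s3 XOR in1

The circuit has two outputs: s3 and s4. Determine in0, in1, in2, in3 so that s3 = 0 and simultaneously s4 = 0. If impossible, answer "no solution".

Check with in0=1 in1=0 in2=0 in3=0:
s0 = in0 OR in3 = 1 OR 0 = 1
s1 = NOT s0 = NOT 1 = 0
s2 = s0 NAND s1 = 1 NAND 0 = 1
s3 = in2 AND s2 = 0 AND 1 = 0
s4 = s3 XOR in1 = 0 XOR 0 = 0
So s3 = 0 and s4 = 0.

in0=1 in1=0 in2=0 in3=0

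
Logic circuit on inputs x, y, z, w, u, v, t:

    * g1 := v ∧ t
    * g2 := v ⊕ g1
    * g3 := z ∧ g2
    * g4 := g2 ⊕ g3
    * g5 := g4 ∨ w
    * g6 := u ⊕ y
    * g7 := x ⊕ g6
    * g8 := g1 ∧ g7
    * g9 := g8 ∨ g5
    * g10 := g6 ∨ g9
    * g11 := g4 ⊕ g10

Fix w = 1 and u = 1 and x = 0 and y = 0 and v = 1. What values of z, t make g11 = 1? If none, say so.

g11 = g4 ⊕ g10 must be 1, so g4 and g10 differ.
Check with w = 1 and u = 1 and x = 0 and y = 0 and v = 1 and z=1, t=1:
g1 = v ∧ t = 1 ∧ 1 = 1
g2 = v ⊕ g1 = 1 ⊕ 1 = 0
g3 = z ∧ g2 = 1 ∧ 0 = 0
g4 = g2 ⊕ g3 = 0 ⊕ 0 = 0
g5 = g4 ∨ w = 0 ∨ 1 = 1
g6 = u ⊕ y = 1 ⊕ 0 = 1
g7 = x ⊕ g6 = 0 ⊕ 1 = 1
g8 = g1 ∧ g7 = 1 ∧ 1 = 1
g9 = g8 ∨ g5 = 1 ∨ 1 = 1
g10 = g6 ∨ g9 = 1 ∨ 1 = 1
g11 = g4 ⊕ g10 = 0 ⊕ 1 = 1
So g11 = 1.

z=1 t=1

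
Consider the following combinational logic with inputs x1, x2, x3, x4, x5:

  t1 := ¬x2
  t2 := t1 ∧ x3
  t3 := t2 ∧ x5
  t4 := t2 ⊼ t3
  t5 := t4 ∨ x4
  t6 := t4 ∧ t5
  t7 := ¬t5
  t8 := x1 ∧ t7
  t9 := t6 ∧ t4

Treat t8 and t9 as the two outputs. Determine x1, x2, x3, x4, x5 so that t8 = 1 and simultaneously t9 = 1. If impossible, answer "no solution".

Across all 32 input combinations, none give both t8 = 1 and t9 = 1.

no solution exists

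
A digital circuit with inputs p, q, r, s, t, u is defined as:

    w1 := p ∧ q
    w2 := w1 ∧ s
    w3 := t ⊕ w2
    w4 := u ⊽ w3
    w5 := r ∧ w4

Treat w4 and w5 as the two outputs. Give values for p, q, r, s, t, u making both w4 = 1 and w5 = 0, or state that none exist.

p=0 q=0 r=0 s=0 t=0 u=0

Check with p=0 q=0 r=0 s=0 t=0 u=0:
w1 = p ∧ q = 0 ∧ 0 = 0
w2 = w1 ∧ s = 0 ∧ 0 = 0
w3 = t ⊕ w2 = 0 ⊕ 0 = 0
w4 = u ⊽ w3 = 0 ⊽ 0 = 1
w5 = r ∧ w4 = 0 ∧ 1 = 0
So w4 = 1 and w5 = 0.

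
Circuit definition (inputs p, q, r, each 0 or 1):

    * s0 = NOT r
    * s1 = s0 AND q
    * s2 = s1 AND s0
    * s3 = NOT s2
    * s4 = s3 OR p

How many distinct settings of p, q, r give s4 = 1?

7

s4 = s3 OR p must be 1, so at least one of s3, p is 1.
Enumerating the 8 input combinations, 7 give s4 = 1 and 1 give s4 = 0.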